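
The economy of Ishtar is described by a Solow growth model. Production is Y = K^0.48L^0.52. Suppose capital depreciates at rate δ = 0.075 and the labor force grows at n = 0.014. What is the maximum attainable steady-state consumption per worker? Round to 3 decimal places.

Break-even investment rate: n + δ = 0.014 + 0.075 = 0.089.
Maximizing c = f(k) − (n+δ)·k gives f'(k) = n+δ, i.e. 0.48·k^(0.48−1) = 0.089, so k_gold = (0.48/0.089)^(1/0.52) ≈ 25.5509.
y_gold = 25.5509^0.48 ≈ 4.7376.
c_gold = y_gold − (n+δ)·k_gold = 4.7376 − 0.089·25.5509 ≈ 2.4635.

c_gold ≈ 2.464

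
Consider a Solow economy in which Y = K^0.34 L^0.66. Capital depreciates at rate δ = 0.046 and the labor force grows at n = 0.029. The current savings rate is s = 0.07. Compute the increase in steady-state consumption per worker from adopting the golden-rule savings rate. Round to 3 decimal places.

Capital per worker breaks even when investment replaces (n + δ)·k; here n + δ = 0.075.
Current steady state (s = 0.07): k* = (0.07/0.075)^(1/0.66) ≈ 0.9007, y* = 0.9007^0.34 ≈ 0.9651, c* = (1−0.07)·0.9651 ≈ 0.8975.
Golden rule sets MPK = n+δ: 0.34·k^(0.34−1) = 0.075, so k_gold = (0.34/0.075)^(1/0.66) ≈ 9.8758.
y_gold = 9.8758^0.34 ≈ 2.1785, c_gold = y_gold − 0.075·k_gold ≈ 1.4378.
Gain: Δc = 1.4378 − 0.8975 ≈ 0.5403.

Δc ≈ 0.540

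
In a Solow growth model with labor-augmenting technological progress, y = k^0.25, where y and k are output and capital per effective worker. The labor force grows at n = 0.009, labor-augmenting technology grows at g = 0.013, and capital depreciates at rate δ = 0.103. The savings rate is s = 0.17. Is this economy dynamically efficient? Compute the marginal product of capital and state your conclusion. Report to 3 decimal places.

n + g + δ = 0.009 + 0.013 + 0.103 = 0.125.
Steady-state k*: s·k^0.25 = 0.125·k gives k* = (0.17/0.125)^(1/0.75) ≈ 1.5068.
MPK = 0.25·1.5068^(-0.75) ≈ 0.1838.
MPK > n+g+δ = 0.125, so the economy is dynamically efficient (under-saving).

dynamically efficient; MPK ≈ 0.184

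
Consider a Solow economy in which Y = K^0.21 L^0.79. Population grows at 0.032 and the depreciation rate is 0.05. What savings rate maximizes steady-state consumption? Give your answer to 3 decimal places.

Capital per worker breaks even when investment replaces (n + δ)·k; here n + δ = 0.082.
At the golden rule MPK = n+δ, and in any Cobb-Douglas steady state s = (n+δ)·k/y = MPK·k/y = capital's share 0.21.

s_gold = 0.210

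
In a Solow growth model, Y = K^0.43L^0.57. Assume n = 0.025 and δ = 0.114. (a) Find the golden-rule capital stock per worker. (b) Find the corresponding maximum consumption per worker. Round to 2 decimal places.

Break-even investment rate: n + δ = 0.025 + 0.114 = 0.139.
Golden rule sets MPK = n+δ: 0.43·k^(0.43−1) = 0.139, so k_gold = (0.43/0.139)^(1/0.57) ≈ 7.2518.
y_gold = 7.2518^0.43 ≈ 2.3442; c_gold = y_gold − 0.139·k_gold ≈ 1.3362.

(a) k_gold ≈ 7.25; (b) c_gold ≈ 1.34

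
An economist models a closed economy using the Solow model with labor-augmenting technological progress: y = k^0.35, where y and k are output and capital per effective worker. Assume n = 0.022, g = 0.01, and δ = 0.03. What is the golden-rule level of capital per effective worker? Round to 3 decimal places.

n + g + δ = 0.022 + 0.01 + 0.03 = 0.062.
At the golden rule the marginal product of capital equals n+g+δ: 0.35·k^(0.35−1) = 0.062. Solving, k_gold = (0.35/0.062)^(1/0.65) ≈ 14.3359.

k_gold ≈ 14.336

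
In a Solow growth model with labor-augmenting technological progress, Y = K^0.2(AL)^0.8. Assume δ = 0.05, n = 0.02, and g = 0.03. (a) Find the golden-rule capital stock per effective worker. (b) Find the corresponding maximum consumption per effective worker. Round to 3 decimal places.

Capital per effective worker breaks even when investment replaces (n + g + δ)·k; here n + g + δ = 0.1.
Golden rule sets MPK = n+g+δ: 0.2·k^(0.2−1) = 0.1, so k_gold = (0.2/0.1)^(1/0.8) ≈ 2.3784.
y_gold = 2.3784^0.2 ≈ 1.1892; c_gold = y_gold − 0.1·k_gold ≈ 0.9514.

(a) k_gold ≈ 2.378; (b) c_gold ≈ 0.951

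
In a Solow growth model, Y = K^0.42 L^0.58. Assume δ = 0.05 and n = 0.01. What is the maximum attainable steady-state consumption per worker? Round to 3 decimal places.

Capital per worker breaks even when investment replaces (n + δ)·k; here n + δ = 0.06.
Golden rule sets MPK = n+δ: 0.42·k^(0.42−1) = 0.06, so k_gold = (0.42/0.06)^(1/0.58) ≈ 28.6461.
y_gold = 28.6461^0.42 ≈ 4.0923.
c_gold = y_gold − (n+δ)·k_gold = 4.0923 − 0.06·28.6461 ≈ 2.3735.

c_gold ≈ 2.374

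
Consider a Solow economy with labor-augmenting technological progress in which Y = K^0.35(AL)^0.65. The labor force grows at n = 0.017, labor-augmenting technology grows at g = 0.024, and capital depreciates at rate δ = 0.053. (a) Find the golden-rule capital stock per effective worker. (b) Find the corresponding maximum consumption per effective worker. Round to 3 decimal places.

(a) k_gold ≈ 7.557; (b) c_gold ≈ 1.319

n + g + δ = 0.017 + 0.024 + 0.053 = 0.094.
At the golden rule the marginal product of capital equals n+g+δ: 0.35·k^(0.35−1) = 0.094. Solving, k_gold = (0.35/0.094)^(1/0.65) ≈ 7.5573.
y_gold = 7.5573^0.35 ≈ 2.0297; c_gold = y_gold − 0.094·k_gold ≈ 1.3193.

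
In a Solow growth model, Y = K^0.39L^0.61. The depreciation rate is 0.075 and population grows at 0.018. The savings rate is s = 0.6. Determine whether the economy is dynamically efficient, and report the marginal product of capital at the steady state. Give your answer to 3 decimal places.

dynamically inefficient; MPK ≈ 0.060

Break-even investment rate: n + δ = 0.018 + 0.075 = 0.093.
Steady-state k*: s·k^0.39 = 0.093·k gives k* = (0.6/0.093)^(1/0.61) ≈ 21.2483.
MPK = 0.39·21.2483^(-0.61) ≈ 0.0605.
MPK < n+δ = 0.093, so the economy is dynamically inefficient (over-saving).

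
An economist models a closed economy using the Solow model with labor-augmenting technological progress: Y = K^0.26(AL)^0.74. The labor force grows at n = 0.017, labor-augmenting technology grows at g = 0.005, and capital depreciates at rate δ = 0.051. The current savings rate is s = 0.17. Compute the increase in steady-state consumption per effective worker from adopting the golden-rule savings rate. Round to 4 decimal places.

Δc ≈ 0.0392

The effective depreciation rate is n + g + δ = 0.017 + 0.005 + 0.051 = 0.073.
Current steady state (s = 0.17): k* = (0.17/0.073)^(1/0.74) ≈ 3.1341, y* = 3.1341^0.26 ≈ 1.3458, c* = (1−0.17)·1.3458 ≈ 1.1170.
At the golden rule the marginal product of capital equals n+g+δ: 0.26·k^(0.26−1) = 0.073. Solving, k_gold = (0.26/0.073)^(1/0.74) ≈ 5.5651.
y_gold = 5.5651^0.26 ≈ 1.5625, c_gold = y_gold − 0.073·k_gold ≈ 1.1563.
Gain: Δc = 1.1563 − 1.1170 ≈ 0.0392.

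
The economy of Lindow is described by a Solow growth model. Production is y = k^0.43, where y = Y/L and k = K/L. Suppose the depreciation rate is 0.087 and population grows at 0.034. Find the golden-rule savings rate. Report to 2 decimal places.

Break-even investment rate: n + δ = 0.034 + 0.087 = 0.121.
At the golden rule MPK = n+δ, and in any Cobb-Douglas steady state s = (n+δ)·k/y = MPK·k/y = capital's share 0.43.

s_gold = 0.43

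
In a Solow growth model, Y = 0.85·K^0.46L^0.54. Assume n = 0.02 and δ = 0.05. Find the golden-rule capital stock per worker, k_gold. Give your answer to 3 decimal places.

Capital per worker breaks even when investment replaces (n + δ)·k; here n + δ = 0.07.
Golden rule sets MPK = n+δ: 0.46·0.85·k^(0.46−1) = 0.07, so k_gold = (0.46·0.85/0.07)^(1/0.54) ≈ 24.1813.

k_gold ≈ 24.181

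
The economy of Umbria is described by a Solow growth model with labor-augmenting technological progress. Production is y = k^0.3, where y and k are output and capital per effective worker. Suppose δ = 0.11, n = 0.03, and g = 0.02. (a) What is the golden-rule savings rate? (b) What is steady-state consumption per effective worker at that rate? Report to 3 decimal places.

(a) s_gold = 0.300; (b) c_gold ≈ 0.916

Break-even investment rate: n + g + δ = 0.03 + 0.02 + 0.11 = 0.16.
For Cobb-Douglas, s_gold equals capital's share: s_gold = 0.3.
Setting f'(k) = n+g+δ gives 0.3·k^(0.3−1) = 0.16, hence k_gold = (0.3/0.16)^(1/0.7) ≈ 2.4547.
y_gold = 2.4547^0.3 ≈ 1.3092; c_gold = (1−0.3)·y_gold ≈ 0.9164.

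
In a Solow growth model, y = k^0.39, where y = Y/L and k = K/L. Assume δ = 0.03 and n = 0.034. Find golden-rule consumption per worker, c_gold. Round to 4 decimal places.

Capital per worker breaks even when investment replaces (n + δ)·k; here n + δ = 0.064.
Golden rule sets MPK = n+δ: 0.39·k^(0.39−1) = 0.064, so k_gold = (0.39/0.064)^(1/0.61) ≈ 19.3507.
y_gold = 19.3507^0.39 ≈ 3.1755.
c_gold = y_gold − (n+δ)·k_gold = 3.1755 − 0.064·19.3507 ≈ 1.9371.

c_gold ≈ 1.9371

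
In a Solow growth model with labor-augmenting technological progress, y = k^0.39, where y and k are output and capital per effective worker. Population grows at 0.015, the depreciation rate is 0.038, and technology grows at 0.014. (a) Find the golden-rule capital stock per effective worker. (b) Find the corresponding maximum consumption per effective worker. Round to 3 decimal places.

(a) k_gold ≈ 17.951; (b) c_gold ≈ 1.881

Break-even investment rate: n + g + δ = 0.015 + 0.014 + 0.038 = 0.067.
Golden rule sets MPK = n+g+δ: 0.39·k^(0.39−1) = 0.067, so k_gold = (0.39/0.067)^(1/0.61) ≈ 17.9507.
y_gold = 17.9507^0.39 ≈ 3.0838; c_gold = y_gold − 0.067·k_gold ≈ 1.8811.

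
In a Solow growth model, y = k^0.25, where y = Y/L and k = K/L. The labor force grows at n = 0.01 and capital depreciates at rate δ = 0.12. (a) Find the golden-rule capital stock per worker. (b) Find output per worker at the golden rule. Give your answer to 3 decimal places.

The effective depreciation rate is n + δ = 0.01 + 0.12 = 0.13.
Golden rule sets MPK = n+δ: 0.25·k^(0.25−1) = 0.13, so k_gold = (0.25/0.13)^(1/0.75) ≈ 2.3915.
y_gold = 2.3915^0.25 ≈ 1.2436.

(a) k_gold ≈ 2.391; (b) y_gold ≈ 1.244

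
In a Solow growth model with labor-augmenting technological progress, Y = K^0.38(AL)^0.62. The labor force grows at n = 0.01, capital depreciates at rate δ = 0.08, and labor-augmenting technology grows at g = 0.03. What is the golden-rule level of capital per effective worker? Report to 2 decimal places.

The effective depreciation rate is n + g + δ = 0.01 + 0.03 + 0.08 = 0.12.
Golden rule sets MPK = n+g+δ: 0.38·k^(0.38−1) = 0.12, so k_gold = (0.38/0.12)^(1/0.62) ≈ 6.4183.

k_gold ≈ 6.42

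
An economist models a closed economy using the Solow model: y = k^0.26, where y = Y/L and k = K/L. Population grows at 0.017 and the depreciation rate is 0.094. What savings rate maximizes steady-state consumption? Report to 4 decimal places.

Break-even investment rate: n + δ = 0.017 + 0.094 = 0.111.
At the golden rule MPK = n+δ, and in any Cobb-Douglas steady state s = (n+δ)·k/y = MPK·k/y = capital's share 0.26.

s_gold = 0.2600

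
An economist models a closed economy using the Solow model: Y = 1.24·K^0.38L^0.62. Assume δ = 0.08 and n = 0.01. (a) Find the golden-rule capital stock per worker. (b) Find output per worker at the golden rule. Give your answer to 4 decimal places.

n + δ = 0.01 + 0.08 = 0.09.
Setting f'(k) = n+δ gives 0.38·1.24·k^(0.38−1) = 0.09, hence k_gold = (0.38·1.24/0.09)^(1/0.62) ≈ 14.4417.
y_gold = 1.24·14.4417^0.38 ≈ 3.4204.

(a) k_gold ≈ 14.4417; (b) y_gold ≈ 3.4204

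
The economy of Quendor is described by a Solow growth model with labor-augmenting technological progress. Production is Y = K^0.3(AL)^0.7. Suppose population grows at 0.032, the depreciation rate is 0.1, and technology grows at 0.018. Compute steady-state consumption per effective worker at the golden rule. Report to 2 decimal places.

Capital per effective worker breaks even when investment replaces (n + g + δ)·k; here n + g + δ = 0.15.
Golden rule sets MPK = n+g+δ: 0.3·k^(0.3−1) = 0.15, so k_gold = (0.3/0.15)^(1/0.7) ≈ 2.6918.
y_gold = 2.6918^0.3 ≈ 1.3459.
c_gold = y_gold − (n+g+δ)·k_gold = 1.3459 − 0.15·2.6918 ≈ 0.9421.

c_gold ≈ 0.94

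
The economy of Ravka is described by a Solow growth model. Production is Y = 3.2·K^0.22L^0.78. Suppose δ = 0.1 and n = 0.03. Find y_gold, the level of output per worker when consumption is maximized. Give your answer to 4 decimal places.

y_gold ≈ 5.1531

Capital per worker breaks even when investment replaces (n + δ)·k; here n + δ = 0.13.
Maximizing c = f(k) − (n+δ)·k gives f'(k) = n+δ, i.e. 0.22·3.2·k^(0.22−1) = 0.13, so k_gold = (0.22·3.2/0.13)^(1/0.78) ≈ 8.7207.
Output: y_gold = 3.2·k_gold^0.22 = 3.2·8.7207^0.22 ≈ 5.1531.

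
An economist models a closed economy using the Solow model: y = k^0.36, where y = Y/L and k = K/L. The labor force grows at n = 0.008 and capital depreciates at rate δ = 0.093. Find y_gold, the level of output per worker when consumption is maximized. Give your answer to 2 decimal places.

y_gold ≈ 2.04

The effective depreciation rate is n + δ = 0.008 + 0.093 = 0.101.
Golden rule sets MPK = n+δ: 0.36·k^(0.36−1) = 0.101, so k_gold = (0.36/0.101)^(1/0.64) ≈ 7.2857.
Output: y_gold = k_gold^0.36 = 7.2857^0.36 ≈ 2.0440.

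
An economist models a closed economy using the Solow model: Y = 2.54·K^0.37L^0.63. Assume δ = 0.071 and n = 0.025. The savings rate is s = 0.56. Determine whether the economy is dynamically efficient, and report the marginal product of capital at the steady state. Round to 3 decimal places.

dynamically inefficient; MPK ≈ 0.063

Break-even investment rate: n + δ = 0.025 + 0.071 = 0.096.
Steady-state k*: s·A·k^0.37 = 0.096·k gives k* = (0.56·2.54/0.096)^(1/0.63) ≈ 72.1663.
MPK = 0.37·2.54·72.1663^(-0.63) ≈ 0.0634.
MPK < n+δ = 0.096, so the economy is dynamically inefficient (over-saving).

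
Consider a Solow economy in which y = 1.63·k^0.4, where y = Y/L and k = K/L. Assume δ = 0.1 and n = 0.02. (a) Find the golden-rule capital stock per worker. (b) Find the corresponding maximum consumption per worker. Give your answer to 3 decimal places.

(a) k_gold ≈ 16.792; (b) c_gold ≈ 3.023

n + δ = 0.02 + 0.1 = 0.12.
Golden rule sets MPK = n+δ: 0.4·1.63·k^(0.4−1) = 0.12, so k_gold = (0.4·1.63/0.12)^(1/0.6) ≈ 16.7923.
y_gold = 1.63·16.7923^0.4 ≈ 5.0377; c_gold = y_gold − 0.12·k_gold ≈ 3.0226.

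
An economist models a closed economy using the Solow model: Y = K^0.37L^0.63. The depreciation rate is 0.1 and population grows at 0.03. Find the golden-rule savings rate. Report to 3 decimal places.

s_gold = 0.370

Break-even investment rate: n + δ = 0.03 + 0.1 = 0.13.
At the golden rule MPK = n+δ, and in any Cobb-Douglas steady state s = (n+δ)·k/y = MPK·k/y = capital's share 0.37.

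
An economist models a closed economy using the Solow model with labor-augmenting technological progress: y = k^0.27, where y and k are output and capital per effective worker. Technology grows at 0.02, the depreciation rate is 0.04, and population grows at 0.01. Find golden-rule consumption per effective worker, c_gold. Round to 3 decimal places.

n + g + δ = 0.01 + 0.02 + 0.04 = 0.07.
At the golden rule the marginal product of capital equals n+g+δ: 0.27·k^(0.27−1) = 0.07. Solving, k_gold = (0.27/0.07)^(1/0.73) ≈ 6.3548.
y_gold = 6.3548^0.27 ≈ 1.6475.
c_gold = y_gold − (n+g+δ)·k_gold = 1.6475 − 0.07·6.3548 ≈ 1.2027.

c_gold ≈ 1.203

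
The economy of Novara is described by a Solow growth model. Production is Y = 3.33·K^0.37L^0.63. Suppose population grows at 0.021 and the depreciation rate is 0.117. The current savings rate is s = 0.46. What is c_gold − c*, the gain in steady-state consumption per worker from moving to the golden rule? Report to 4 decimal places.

n + δ = 0.021 + 0.117 = 0.138.
Current steady state (s = 0.46): k* = (0.46·3.33/0.138)^(1/0.63) ≈ 45.6292, y* = 3.33·45.6292^0.37 ≈ 13.6888, c* = (1−0.46)·13.6888 ≈ 7.3919.
Setting f'(k) = n+δ gives 0.37·3.33·k^(0.37−1) = 0.138, hence k_gold = (0.37·3.33/0.138)^(1/0.63) ≈ 32.2964.
y_gold = 3.33·32.2964^0.37 ≈ 12.0457, c_gold = y_gold − 0.138·k_gold ≈ 7.5888.
Gain: Δc = 7.5888 − 7.3919 ≈ 0.1968.

Δc ≈ 0.1968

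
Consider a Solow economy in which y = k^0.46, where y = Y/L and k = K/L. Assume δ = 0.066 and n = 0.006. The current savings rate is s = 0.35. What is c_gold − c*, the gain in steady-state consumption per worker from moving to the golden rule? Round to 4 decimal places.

n + δ = 0.006 + 0.066 = 0.072.
Current steady state (s = 0.35): k* = (0.35/0.072)^(1/0.54) ≈ 18.6953, y* = 18.6953^0.46 ≈ 3.8459, c* = (1−0.35)·3.8459 ≈ 2.4998.
Golden rule sets MPK = n+δ: 0.46·k^(0.46−1) = 0.072, so k_gold = (0.46/0.072)^(1/0.54) ≈ 31.0119.
y_gold = 31.0119^0.46 ≈ 4.8540, c_gold = y_gold − 0.072·k_gold ≈ 2.6212.
Gain: Δc = 2.6212 − 2.4998 ≈ 0.1214.

Δc ≈ 0.1214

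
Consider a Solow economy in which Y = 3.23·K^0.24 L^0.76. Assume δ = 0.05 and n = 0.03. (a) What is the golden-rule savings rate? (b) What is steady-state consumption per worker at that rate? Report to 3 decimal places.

Capital per worker breaks even when investment replaces (n + δ)·k; here n + δ = 0.08.
For Cobb-Douglas, s_gold equals capital's share: s_gold = 0.24.
Maximizing c = f(k) − (n+δ)·k gives f'(k) = n+δ, i.e. 0.24·3.23·k^(0.24−1) = 0.08, so k_gold = (0.24·3.23/0.08)^(1/0.76) ≈ 19.8516.
y_gold = 3.23·19.8516^0.24 ≈ 6.6172; c_gold = (1−0.24)·y_gold ≈ 5.0291.

(a) s_gold = 0.240; (b) c_gold ≈ 5.029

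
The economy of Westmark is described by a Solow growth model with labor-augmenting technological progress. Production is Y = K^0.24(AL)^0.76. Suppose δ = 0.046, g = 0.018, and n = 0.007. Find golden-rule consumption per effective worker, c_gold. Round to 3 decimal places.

c_gold ≈ 1.116

Capital per effective worker breaks even when investment replaces (n + g + δ)·k; here n + g + δ = 0.071.
Maximizing c = f(k) − (n+g+δ)·k gives f'(k) = n+g+δ, i.e. 0.24·k^(0.24−1) = 0.071, so k_gold = (0.24/0.071)^(1/0.76) ≈ 4.9658.
y_gold = 4.9658^0.24 ≈ 1.4691.
c_gold = y_gold − (n+g+δ)·k_gold = 1.4691 − 0.071·4.9658 ≈ 1.1165.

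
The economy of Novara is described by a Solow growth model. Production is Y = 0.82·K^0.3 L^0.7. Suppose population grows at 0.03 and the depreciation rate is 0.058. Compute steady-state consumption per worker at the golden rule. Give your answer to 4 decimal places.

The effective depreciation rate is n + δ = 0.03 + 0.058 = 0.088.
At the golden rule the marginal product of capital equals n+δ: 0.3·0.82·k^(0.3−1) = 0.088. Solving, k_gold = (0.3·0.82/0.088)^(1/0.7) ≈ 4.3430.
y_gold = 0.82·4.3430^0.3 ≈ 1.2739.
c_gold = y_gold − (n+δ)·k_gold = 1.2739 − 0.088·4.3430 ≈ 0.8918.

c_gold ≈ 0.8918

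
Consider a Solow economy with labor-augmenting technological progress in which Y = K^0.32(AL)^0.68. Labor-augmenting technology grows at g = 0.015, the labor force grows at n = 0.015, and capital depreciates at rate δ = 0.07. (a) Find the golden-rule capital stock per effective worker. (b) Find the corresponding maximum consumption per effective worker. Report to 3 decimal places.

Break-even investment rate: n + g + δ = 0.015 + 0.015 + 0.07 = 0.1.
Setting f'(k) = n+g+δ gives 0.32·k^(0.32−1) = 0.1, hence k_gold = (0.32/0.1)^(1/0.68) ≈ 5.5318.
y_gold = 5.5318^0.32 ≈ 1.7287; c_gold = y_gold − 0.1·k_gold ≈ 1.1755.

(a) k_gold ≈ 5.532; (b) c_gold ≈ 1.176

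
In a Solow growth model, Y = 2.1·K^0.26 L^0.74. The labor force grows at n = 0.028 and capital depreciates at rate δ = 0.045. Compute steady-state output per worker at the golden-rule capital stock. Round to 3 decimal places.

y_gold ≈ 4.258

The effective depreciation rate is n + δ = 0.028 + 0.045 = 0.073.
Maximizing c = f(k) − (n+δ)·k gives f'(k) = n+δ, i.e. 0.26·2.1·k^(0.26−1) = 0.073, so k_gold = (0.26·2.1/0.073)^(1/0.74) ≈ 15.1672.
Output: y_gold = 2.1·k_gold^0.26 = 2.1·15.1672^0.26 ≈ 4.2585.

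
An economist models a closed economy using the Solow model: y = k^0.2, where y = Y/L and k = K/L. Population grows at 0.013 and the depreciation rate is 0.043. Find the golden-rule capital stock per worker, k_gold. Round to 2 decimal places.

k_gold ≈ 4.91

n + δ = 0.013 + 0.043 = 0.056.
Setting f'(k) = n+δ gives 0.2·k^(0.2−1) = 0.056, hence k_gold = (0.2/0.056)^(1/0.8) ≈ 4.9097.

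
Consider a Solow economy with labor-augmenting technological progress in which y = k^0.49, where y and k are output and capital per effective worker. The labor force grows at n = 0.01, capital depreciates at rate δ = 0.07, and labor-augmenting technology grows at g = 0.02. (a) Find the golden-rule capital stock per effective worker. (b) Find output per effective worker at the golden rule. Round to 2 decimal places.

(a) k_gold ≈ 22.56; (b) y_gold ≈ 4.60

n + g + δ = 0.01 + 0.02 + 0.07 = 0.1.
Setting f'(k) = n+g+δ gives 0.49·k^(0.49−1) = 0.1, hence k_gold = (0.49/0.1)^(1/0.51) ≈ 22.5593.
y_gold = 22.5593^0.49 ≈ 4.6039.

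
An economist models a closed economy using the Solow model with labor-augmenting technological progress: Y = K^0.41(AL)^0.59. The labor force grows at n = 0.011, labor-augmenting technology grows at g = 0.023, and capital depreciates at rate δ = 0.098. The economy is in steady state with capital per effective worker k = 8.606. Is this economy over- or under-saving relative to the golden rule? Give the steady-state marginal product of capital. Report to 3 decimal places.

The effective depreciation rate is n + g + δ = 0.011 + 0.023 + 0.098 = 0.132.
MPK = 0.41·k^(0.41−1) = 0.41·8.606^(-0.59) ≈ 0.1151.
MPK < 0.132, so the economy is dynamically inefficient (over-saving).

over-saving; MPK ≈ 0.115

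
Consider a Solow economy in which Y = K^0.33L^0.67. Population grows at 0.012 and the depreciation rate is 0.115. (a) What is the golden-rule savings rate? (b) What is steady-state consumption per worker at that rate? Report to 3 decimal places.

Break-even investment rate: n + δ = 0.012 + 0.115 = 0.127.
For Cobb-Douglas, s_gold equals capital's share: s_gold = 0.33.
At the golden rule the marginal product of capital equals n+δ: 0.33·k^(0.33−1) = 0.127. Solving, k_gold = (0.33/0.127)^(1/0.67) ≈ 4.1588.
y_gold = 4.1588^0.33 ≈ 1.6005; c_gold = (1−0.33)·y_gold ≈ 1.0723.

(a) s_gold = 0.330; (b) c_gold ≈ 1.072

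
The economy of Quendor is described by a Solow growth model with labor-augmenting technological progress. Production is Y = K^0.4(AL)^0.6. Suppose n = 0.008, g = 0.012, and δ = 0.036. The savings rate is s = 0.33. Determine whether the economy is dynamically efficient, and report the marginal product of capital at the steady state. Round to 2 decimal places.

dynamically efficient; MPK ≈ 0.07

Break-even investment rate: n + g + δ = 0.008 + 0.012 + 0.036 = 0.056.
Steady-state k*: s·k^0.4 = 0.056·k gives k* = (0.33/0.056)^(1/0.6) ≈ 19.2255.
MPK = 0.4·19.2255^(-0.6) ≈ 0.0679.
MPK > n+g+δ = 0.056, so the economy is dynamically efficient (under-saving).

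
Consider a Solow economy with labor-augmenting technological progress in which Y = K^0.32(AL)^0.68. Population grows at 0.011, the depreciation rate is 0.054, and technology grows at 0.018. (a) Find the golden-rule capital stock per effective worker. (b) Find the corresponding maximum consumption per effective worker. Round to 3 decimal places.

(a) k_gold ≈ 7.276; (b) c_gold ≈ 1.283

Capital per effective worker breaks even when investment replaces (n + g + δ)·k; here n + g + δ = 0.083.
At the golden rule the marginal product of capital equals n+g+δ: 0.32·k^(0.32−1) = 0.083. Solving, k_gold = (0.32/0.083)^(1/0.68) ≈ 7.2756.
y_gold = 7.2756^0.32 ≈ 1.8871; c_gold = y_gold − 0.083·k_gold ≈ 1.2832.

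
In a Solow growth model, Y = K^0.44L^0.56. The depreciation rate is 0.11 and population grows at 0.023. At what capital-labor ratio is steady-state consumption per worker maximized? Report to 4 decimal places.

n + δ = 0.023 + 0.11 = 0.133.
Golden rule sets MPK = n+δ: 0.44·k^(0.44−1) = 0.133, so k_gold = (0.44/0.133)^(1/0.56) ≈ 8.4695.

k_gold ≈ 8.4695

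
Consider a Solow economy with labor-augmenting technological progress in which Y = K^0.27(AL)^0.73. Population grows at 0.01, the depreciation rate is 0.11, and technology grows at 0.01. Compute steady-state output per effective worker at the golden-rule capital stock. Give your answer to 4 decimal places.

Break-even investment rate: n + g + δ = 0.01 + 0.01 + 0.11 = 0.13.
At the golden rule the marginal product of capital equals n+g+δ: 0.27·k^(0.27−1) = 0.13. Solving, k_gold = (0.27/0.13)^(1/0.73) ≈ 2.7216.
Output: y_gold = k_gold^0.27 = 2.7216^0.27 ≈ 1.3104.

y_gold ≈ 1.3104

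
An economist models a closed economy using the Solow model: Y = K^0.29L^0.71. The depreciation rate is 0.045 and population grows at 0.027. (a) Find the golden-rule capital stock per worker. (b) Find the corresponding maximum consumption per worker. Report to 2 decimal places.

n + δ = 0.027 + 0.045 = 0.072.
At the golden rule the marginal product of capital equals n+δ: 0.29·k^(0.29−1) = 0.072. Solving, k_gold = (0.29/0.072)^(1/0.71) ≈ 7.1155.
y_gold = 7.1155^0.29 ≈ 1.7666; c_gold = y_gold − 0.072·k_gold ≈ 1.2543.

(a) k_gold ≈ 7.12; (b) c_gold ≈ 1.25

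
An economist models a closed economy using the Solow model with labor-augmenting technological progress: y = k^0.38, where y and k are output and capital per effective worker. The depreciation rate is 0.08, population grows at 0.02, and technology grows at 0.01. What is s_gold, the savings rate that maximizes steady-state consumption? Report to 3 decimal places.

s_gold = 0.380

The effective depreciation rate is n + g + δ = 0.02 + 0.01 + 0.08 = 0.11.
At the golden rule MPK = n+g+δ, and in any Cobb-Douglas steady state s = (n+g+δ)·k/y = MPK·k/y = capital's share 0.38.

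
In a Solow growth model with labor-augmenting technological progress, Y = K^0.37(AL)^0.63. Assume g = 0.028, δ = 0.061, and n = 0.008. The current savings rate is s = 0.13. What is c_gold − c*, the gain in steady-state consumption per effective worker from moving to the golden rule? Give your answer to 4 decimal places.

n + g + δ = 0.008 + 0.028 + 0.061 = 0.097.
Current steady state (s = 0.13): k* = (0.13/0.097)^(1/0.63) ≈ 1.5917, y* = 1.5917^0.37 ≈ 1.1876, c* = (1−0.13)·1.1876 ≈ 1.0333.
Golden rule sets MPK = n+g+δ: 0.37·k^(0.37−1) = 0.097, so k_gold = (0.37/0.097)^(1/0.63) ≈ 8.3735.
y_gold = 8.3735^0.37 ≈ 2.1952, c_gold = y_gold − 0.097·k_gold ≈ 1.3830.
Gain: Δc = 1.3830 − 1.0333 ≈ 0.3497.

Δc ≈ 0.3497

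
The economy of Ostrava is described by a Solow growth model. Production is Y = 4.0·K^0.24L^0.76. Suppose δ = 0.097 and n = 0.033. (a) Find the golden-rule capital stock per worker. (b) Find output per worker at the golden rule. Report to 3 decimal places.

(a) k_gold ≈ 13.885; (b) y_gold ≈ 7.521

Break-even investment rate: n + δ = 0.033 + 0.097 = 0.13.
At the golden rule the marginal product of capital equals n+δ: 0.24·4.0·k^(0.24−1) = 0.13. Solving, k_gold = (0.24·4.0/0.13)^(1/0.76) ≈ 13.8847.
y_gold = 4.0·13.8847^0.24 ≈ 7.5209.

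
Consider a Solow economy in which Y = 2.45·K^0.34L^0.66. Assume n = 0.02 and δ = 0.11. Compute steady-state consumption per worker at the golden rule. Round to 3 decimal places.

c_gold ≈ 4.210

The effective depreciation rate is n + δ = 0.02 + 0.11 = 0.13.
Golden rule sets MPK = n+δ: 0.34·2.45·k^(0.34−1) = 0.13, so k_gold = (0.34·2.45/0.13)^(1/0.66) ≈ 16.6830.
y_gold = 2.45·16.6830^0.34 ≈ 6.3788.
c_gold = y_gold − (n+δ)·k_gold = 6.3788 − 0.13·16.6830 ≈ 4.2100.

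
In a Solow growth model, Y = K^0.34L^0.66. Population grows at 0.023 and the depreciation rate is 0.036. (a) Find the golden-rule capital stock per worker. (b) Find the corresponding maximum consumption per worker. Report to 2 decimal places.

Capital per worker breaks even when investment replaces (n + δ)·k; here n + δ = 0.059.
Setting f'(k) = n+δ gives 0.34·k^(0.34−1) = 0.059, hence k_gold = (0.34/0.059)^(1/0.66) ≈ 14.2058.
y_gold = 14.2058^0.34 ≈ 2.4651; c_gold = y_gold − 0.059·k_gold ≈ 1.6270.

(a) k_gold ≈ 14.21; (b) c_gold ≈ 1.63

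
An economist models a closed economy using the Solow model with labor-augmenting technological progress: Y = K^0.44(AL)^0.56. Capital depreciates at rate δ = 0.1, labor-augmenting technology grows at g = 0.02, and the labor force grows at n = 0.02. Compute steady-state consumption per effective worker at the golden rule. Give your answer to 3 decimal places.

Break-even investment rate: n + g + δ = 0.02 + 0.02 + 0.1 = 0.14.
Golden rule sets MPK = n+g+δ: 0.44·k^(0.44−1) = 0.14, so k_gold = (0.44/0.14)^(1/0.56) ≈ 7.7282.
y_gold = 7.7282^0.44 ≈ 2.4590.
c_gold = y_gold − (n+g+δ)·k_gold = 2.4590 − 0.14·7.7282 ≈ 1.3770.

c_gold ≈ 1.377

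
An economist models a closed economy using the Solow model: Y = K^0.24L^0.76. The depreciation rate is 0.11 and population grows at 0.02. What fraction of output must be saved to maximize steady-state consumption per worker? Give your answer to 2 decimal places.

s_gold = 0.24

Capital per worker breaks even when investment replaces (n + δ)·k; here n + δ = 0.13.
At the golden rule MPK = n+δ, and in any Cobb-Douglas steady state s = (n+δ)·k/y = MPK·k/y = capital's share 0.24.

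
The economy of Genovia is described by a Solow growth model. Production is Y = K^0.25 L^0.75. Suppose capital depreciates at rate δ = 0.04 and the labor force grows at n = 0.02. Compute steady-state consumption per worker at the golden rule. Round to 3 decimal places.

c_gold ≈ 1.207

Break-even investment rate: n + δ = 0.02 + 0.04 = 0.06.
Maximizing c = f(k) − (n+δ)·k gives f'(k) = n+δ, i.e. 0.25·k^(0.25−1) = 0.06, so k_gold = (0.25/0.06)^(1/0.75) ≈ 6.7048.
y_gold = 6.7048^0.25 ≈ 1.6091.
c_gold = y_gold − (n+δ)·k_gold = 1.6091 − 0.06·6.7048 ≈ 1.2069.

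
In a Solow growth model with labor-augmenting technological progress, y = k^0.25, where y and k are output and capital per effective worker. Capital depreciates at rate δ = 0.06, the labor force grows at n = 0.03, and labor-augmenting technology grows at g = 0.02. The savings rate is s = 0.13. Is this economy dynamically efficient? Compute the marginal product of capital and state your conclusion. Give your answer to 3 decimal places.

n + g + δ = 0.03 + 0.02 + 0.06 = 0.11.
Steady-state k*: s·k^0.25 = 0.11·k gives k* = (0.13/0.11)^(1/0.75) ≈ 1.2495.
MPK = 0.25·1.2495^(-0.75) ≈ 0.2115.
MPK > n+g+δ = 0.11, so the economy is dynamically efficient (under-saving).

dynamically efficient; MPK ≈ 0.212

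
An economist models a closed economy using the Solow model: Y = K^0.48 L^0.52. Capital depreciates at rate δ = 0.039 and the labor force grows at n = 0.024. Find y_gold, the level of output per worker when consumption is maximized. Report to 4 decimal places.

Capital per worker breaks even when investment replaces (n + δ)·k; here n + δ = 0.063.
Setting f'(k) = n+δ gives 0.48·k^(0.48−1) = 0.063, hence k_gold = (0.48/0.063)^(1/0.52) ≈ 49.6550.
Output: y_gold = k_gold^0.48 = 49.6550^0.48 ≈ 6.5172.

y_gold ≈ 6.5172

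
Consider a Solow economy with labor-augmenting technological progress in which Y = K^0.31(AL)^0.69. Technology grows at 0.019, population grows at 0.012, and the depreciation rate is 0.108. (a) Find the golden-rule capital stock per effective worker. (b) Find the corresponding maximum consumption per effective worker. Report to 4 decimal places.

n + g + δ = 0.012 + 0.019 + 0.108 = 0.139.
At the golden rule the marginal product of capital equals n+g+δ: 0.31·k^(0.31−1) = 0.139. Solving, k_gold = (0.31/0.139)^(1/0.69) ≈ 3.1978.
y_gold = 3.1978^0.31 ≈ 1.4338; c_gold = y_gold − 0.139·k_gold ≈ 0.9894.

(a) k_gold ≈ 3.1978; (b) c_gold ≈ 0.9894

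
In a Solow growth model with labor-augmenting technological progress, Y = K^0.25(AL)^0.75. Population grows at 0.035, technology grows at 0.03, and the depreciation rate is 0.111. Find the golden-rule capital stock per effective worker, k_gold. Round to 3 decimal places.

Capital per effective worker breaks even when investment replaces (n + g + δ)·k; here n + g + δ = 0.176.
Setting f'(k) = n+g+δ gives 0.25·k^(0.25−1) = 0.176, hence k_gold = (0.25/0.176)^(1/0.75) ≈ 1.5967.

k_gold ≈ 1.597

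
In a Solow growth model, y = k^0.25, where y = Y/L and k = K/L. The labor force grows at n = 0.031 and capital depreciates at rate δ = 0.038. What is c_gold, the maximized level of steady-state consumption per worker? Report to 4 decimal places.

c_gold ≈ 1.1519

The effective depreciation rate is n + δ = 0.031 + 0.038 = 0.069.
Golden rule sets MPK = n+δ: 0.25·k^(0.25−1) = 0.069, so k_gold = (0.25/0.069)^(1/0.75) ≈ 5.5649.
y_gold = 5.5649^0.25 ≈ 1.5359.
c_gold = y_gold − (n+δ)·k_gold = 1.5359 − 0.069·5.5649 ≈ 1.1519.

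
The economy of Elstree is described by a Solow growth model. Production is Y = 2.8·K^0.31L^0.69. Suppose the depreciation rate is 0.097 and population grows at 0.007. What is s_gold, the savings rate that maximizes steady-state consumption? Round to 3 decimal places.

Capital per worker breaks even when investment replaces (n + δ)·k; here n + δ = 0.104.
At the golden rule MPK = n+δ, and in any Cobb-Douglas steady state s = (n+δ)·k/y = MPK·k/y = capital's share 0.31.

s_gold = 0.310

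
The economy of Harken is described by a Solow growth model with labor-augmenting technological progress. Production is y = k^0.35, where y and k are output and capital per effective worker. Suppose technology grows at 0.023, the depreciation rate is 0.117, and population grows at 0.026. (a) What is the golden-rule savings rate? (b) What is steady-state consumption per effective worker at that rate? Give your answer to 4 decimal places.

(a) s_gold = 0.3500; (b) c_gold ≈ 0.9713

n + g + δ = 0.026 + 0.023 + 0.117 = 0.166.
For Cobb-Douglas, s_gold equals capital's share: s_gold = 0.35.
Maximizing c = f(k) − (n+g+δ)·k gives f'(k) = n+g+δ, i.e. 0.35·k^(0.35−1) = 0.166, so k_gold = (0.35/0.166)^(1/0.65) ≈ 3.1506.
y_gold = 3.1506^0.35 ≈ 1.4943; c_gold = (1−0.35)·y_gold ≈ 0.9713.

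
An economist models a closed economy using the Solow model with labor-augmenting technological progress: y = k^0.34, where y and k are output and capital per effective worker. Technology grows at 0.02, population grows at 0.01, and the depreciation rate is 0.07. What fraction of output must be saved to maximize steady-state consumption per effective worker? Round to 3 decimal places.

The effective depreciation rate is n + g + δ = 0.01 + 0.02 + 0.07 = 0.1.
At the golden rule MPK = n+g+δ, and in any Cobb-Douglas steady state s = (n+g+δ)·k/y = MPK·k/y = capital's share 0.34.

s_gold = 0.340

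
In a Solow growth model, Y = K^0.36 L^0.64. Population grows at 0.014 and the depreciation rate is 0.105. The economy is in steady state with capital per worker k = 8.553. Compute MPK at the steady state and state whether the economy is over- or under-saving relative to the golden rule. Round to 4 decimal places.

over-saving; MPK ≈ 0.0911

n + δ = 0.014 + 0.105 = 0.119.
MPK = 0.36·k^(0.36−1) = 0.36·8.553^(-0.64) ≈ 0.0911.
MPK < 0.119, so the economy is dynamically inefficient (over-saving).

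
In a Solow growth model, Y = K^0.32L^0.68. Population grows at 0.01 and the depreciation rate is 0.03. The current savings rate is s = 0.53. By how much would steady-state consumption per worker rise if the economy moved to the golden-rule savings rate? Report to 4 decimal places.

Break-even investment rate: n + δ = 0.01 + 0.03 = 0.04.
Current steady state (s = 0.53): k* = (0.53/0.04)^(1/0.68) ≈ 44.7010, y* = 44.7010^0.32 ≈ 3.3737, c* = (1−0.53)·3.3737 ≈ 1.5856.
Maximizing c = f(k) − (n+δ)·k gives f'(k) = n+δ, i.e. 0.32·k^(0.32−1) = 0.04, so k_gold = (0.32/0.04)^(1/0.68) ≈ 21.2850.
y_gold = 21.2850^0.32 ≈ 2.6606, c_gold = y_gold − 0.04·k_gold ≈ 1.8092.
Gain: Δc = 1.8092 − 1.5856 ≈ 0.2236.

Δc ≈ 0.2236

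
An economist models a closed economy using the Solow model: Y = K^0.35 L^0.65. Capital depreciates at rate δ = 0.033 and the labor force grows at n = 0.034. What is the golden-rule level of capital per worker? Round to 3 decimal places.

Break-even investment rate: n + δ = 0.034 + 0.033 = 0.067.
Golden rule sets MPK = n+δ: 0.35·k^(0.35−1) = 0.067, so k_gold = (0.35/0.067)^(1/0.65) ≈ 12.7235.

k_gold ≈ 12.723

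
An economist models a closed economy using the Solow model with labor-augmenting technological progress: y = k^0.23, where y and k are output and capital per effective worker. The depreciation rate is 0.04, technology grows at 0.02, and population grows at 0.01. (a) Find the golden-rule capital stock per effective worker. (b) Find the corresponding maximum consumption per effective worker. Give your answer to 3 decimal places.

Break-even investment rate: n + g + δ = 0.01 + 0.02 + 0.04 = 0.07.
Setting f'(k) = n+g+δ gives 0.23·k^(0.23−1) = 0.07, hence k_gold = (0.23/0.07)^(1/0.77) ≈ 4.6876.
y_gold = 4.6876^0.23 ≈ 1.4267; c_gold = y_gold − 0.07·k_gold ≈ 1.0985.

(a) k_gold ≈ 4.688; (b) c_gold ≈ 1.099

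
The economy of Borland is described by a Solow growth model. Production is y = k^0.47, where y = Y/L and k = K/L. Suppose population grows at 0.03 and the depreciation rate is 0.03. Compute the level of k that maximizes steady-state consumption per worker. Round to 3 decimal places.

n + δ = 0.03 + 0.03 = 0.06.
Golden rule sets MPK = n+δ: 0.47·k^(0.47−1) = 0.06, so k_gold = (0.47/0.06)^(1/0.53) ≈ 48.6062.

k_gold ≈ 48.606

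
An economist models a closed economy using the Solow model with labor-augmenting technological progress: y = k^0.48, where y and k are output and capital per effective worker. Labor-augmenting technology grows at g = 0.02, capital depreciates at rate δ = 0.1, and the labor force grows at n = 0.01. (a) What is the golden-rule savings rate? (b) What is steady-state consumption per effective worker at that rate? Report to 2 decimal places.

(a) s_gold = 0.48; (b) c_gold ≈ 1.74

Capital per effective worker breaks even when investment replaces (n + g + δ)·k; here n + g + δ = 0.13.
For Cobb-Douglas, s_gold equals capital's share: s_gold = 0.48.
Setting f'(k) = n+g+δ gives 0.48·k^(0.48−1) = 0.13, hence k_gold = (0.48/0.13)^(1/0.52) ≈ 12.3298.
y_gold = 12.3298^0.48 ≈ 3.3393; c_gold = (1−0.48)·y_gold ≈ 1.7365.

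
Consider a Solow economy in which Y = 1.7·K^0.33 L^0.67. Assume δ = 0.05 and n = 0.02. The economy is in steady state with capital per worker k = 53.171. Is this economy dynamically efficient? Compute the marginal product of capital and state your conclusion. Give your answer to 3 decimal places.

The effective depreciation rate is n + δ = 0.02 + 0.05 = 0.07.
MPK = 0.33·1.7·k^(0.33−1) = 0.33·1.7·53.171^(-0.67) ≈ 0.0392.
MPK < 0.07, so the economy is dynamically inefficient (over-saving).

dynamically inefficient; MPK ≈ 0.039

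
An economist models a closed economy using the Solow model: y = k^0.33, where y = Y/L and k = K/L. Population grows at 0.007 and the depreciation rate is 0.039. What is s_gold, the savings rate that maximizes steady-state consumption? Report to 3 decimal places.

s_gold = 0.330

n + δ = 0.007 + 0.039 = 0.046.
At the golden rule MPK = n+δ, and in any Cobb-Douglas steady state s = (n+δ)·k/y = MPK·k/y = capital's share 0.33.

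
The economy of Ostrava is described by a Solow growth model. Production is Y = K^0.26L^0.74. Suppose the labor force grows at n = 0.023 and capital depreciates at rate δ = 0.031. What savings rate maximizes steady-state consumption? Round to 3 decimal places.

Break-even investment rate: n + δ = 0.023 + 0.031 = 0.054.
At the golden rule MPK = n+δ, and in any Cobb-Douglas steady state s = (n+δ)·k/y = MPK·k/y = capital's share 0.26.

s_gold = 0.260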